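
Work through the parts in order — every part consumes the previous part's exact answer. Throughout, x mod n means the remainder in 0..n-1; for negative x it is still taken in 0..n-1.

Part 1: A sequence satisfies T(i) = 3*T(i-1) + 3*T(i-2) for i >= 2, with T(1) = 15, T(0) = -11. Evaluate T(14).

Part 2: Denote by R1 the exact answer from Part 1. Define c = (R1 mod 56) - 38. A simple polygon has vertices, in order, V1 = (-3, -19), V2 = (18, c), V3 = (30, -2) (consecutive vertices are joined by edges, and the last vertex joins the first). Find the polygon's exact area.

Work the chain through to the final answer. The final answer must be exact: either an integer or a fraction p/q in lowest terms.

294

Part 1: T(2) = 3*(15) + 3*(-11) = 12; iterating: T(2)=12, T(3)=81, T(4)=279, T(5)=1080, T(6)=4077, T(7)=15471, T(8)=58644, T(9)=222345, T(10)=842967, T(11)=3195936, T(12)=12116709, T(13)=45937935, T(14)=174163932; answer 174163932
Part 2: R1 = 174163932; c = -26; cross terms: (-3*-26 - 18*-19)=420, (18*-2 - 30*-26)=744, (30*-19 - -3*-2)=-576; twice the area = |588| = 588; area = 294; answer 294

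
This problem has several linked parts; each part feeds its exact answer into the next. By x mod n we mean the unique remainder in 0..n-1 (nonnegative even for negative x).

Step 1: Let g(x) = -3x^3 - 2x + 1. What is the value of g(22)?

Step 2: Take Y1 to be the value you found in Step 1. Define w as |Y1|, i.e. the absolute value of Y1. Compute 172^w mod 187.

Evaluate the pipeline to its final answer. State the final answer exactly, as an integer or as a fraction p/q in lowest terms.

Step 1: -3*(22)^3 - 2*(22)^1 + 1 = (-31944) + (-44) + (1) = -31987; answer -31987
Step 2: Y1 = -31987; w = 31987; squarings mod 187: 172^1=172, 172^2=38, 172^4=135, 172^8=86, 172^16=103, 172^32=137, 172^64=69, 172^128=86, 172^256=103, 172^512=137, 172^1024=69, 172^2048=86, 172^4096=103, 172^8192=137, 172^16384=69; 172^31987 = 172^1 * 172^2 * 172^16 * 172^32 * 172^64 * 172^128 * 172^1024 * 172^2048 * 172^4096 * 172^8192 * 172^16384 = 127 (mod 187); answer 127

127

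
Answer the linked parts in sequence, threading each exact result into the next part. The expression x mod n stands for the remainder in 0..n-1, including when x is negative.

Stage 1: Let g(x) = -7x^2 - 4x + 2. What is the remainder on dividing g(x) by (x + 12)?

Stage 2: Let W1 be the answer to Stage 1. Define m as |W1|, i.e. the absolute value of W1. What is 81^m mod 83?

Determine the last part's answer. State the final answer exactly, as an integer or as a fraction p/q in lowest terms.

17

Stage 1: remainder = value at the root: -7*(-12)^2 - 4*(-12)^1 + 2 = (-1008) + (48) + (2) = -958; answer -958
Stage 2: W1 = -958; m = 958; squarings mod 83: 81^1=81, 81^2=4, 81^4=16, 81^8=7, 81^16=49, 81^32=77, 81^64=36, 81^128=51, 81^256=28, 81^512=37; 81^958 = 81^2 * 81^4 * 81^8 * 81^16 * 81^32 * 81^128 * 81^256 * 81^512 = 17 (mod 83); answer 17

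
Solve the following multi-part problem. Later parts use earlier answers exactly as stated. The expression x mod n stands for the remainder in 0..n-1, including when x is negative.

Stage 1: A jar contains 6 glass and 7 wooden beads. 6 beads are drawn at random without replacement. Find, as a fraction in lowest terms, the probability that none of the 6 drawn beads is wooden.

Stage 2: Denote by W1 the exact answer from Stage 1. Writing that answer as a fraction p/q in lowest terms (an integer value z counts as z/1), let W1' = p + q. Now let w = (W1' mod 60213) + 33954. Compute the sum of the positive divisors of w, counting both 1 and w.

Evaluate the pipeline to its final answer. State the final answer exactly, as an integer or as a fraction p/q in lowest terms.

35672

Stage 1: total draws C(13,6) = 1716; favorable C(6,6) = 1; P = 1/1716; answer 1/1716
Stage 2: W1 = 1/1716; threaded value p + q = 1717; w = 35671; 35671 is prime, so its only divisors are 1 and 35671; sigma = 1 + 35671 = 35672; answer 35672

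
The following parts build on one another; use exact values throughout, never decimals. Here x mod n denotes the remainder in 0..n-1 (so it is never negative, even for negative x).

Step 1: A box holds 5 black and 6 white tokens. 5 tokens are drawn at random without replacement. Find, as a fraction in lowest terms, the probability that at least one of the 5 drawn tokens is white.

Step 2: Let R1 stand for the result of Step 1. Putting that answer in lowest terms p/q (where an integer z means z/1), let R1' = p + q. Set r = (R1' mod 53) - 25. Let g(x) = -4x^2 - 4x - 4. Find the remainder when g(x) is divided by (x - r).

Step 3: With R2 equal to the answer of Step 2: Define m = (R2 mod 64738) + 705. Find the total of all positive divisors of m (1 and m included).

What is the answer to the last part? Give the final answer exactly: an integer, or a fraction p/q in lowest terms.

123120

Step 1: total draws C(11,5) = 462; complement C(5,5) = 1; favorable 462 - 1 = 461; P = 461/462; answer 461/462
Step 2: R1 = 461/462; threaded value p + q = 923; r = -3; remainder = value at the root: -4*(-3)^2 - 4*(-3)^1 - 4 = (-36) + (12) + (-4) = -28; answer -28
Step 3: R2 = -28; m = 65415; 65415 = 3 * 5 * 7^2 * 89; sigma = (1 + 3) * (1 + 5) * (1 + 7 + 49) * (1 + 89) = 4 * 6 * 57 * 90 = 123120; answer 123120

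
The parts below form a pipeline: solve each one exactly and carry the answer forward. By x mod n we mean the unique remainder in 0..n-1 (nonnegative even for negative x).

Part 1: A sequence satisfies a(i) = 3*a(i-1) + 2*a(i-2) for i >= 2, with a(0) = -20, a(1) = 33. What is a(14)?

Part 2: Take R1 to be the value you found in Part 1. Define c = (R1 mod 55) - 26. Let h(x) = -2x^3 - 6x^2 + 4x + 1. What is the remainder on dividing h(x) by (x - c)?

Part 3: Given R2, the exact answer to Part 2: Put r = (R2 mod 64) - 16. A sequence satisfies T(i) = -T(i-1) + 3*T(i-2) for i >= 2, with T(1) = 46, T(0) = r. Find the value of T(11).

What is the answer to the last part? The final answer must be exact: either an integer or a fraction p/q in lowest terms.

Part 1: a(2) = 3*(33) + 2*(-20) = 59; iterating: a(2)=59, a(3)=243, a(4)=847, a(5)=3027, a(6)=10775, a(7)=38379, a(8)=136687, a(9)=486819, a(10)=1733831, a(11)=6175131, a(12)=21993055, a(13)=78329427, a(14)=278974391; answer 278974391
Part 2: R1 = 278974391; c = 10; remainder = value at the root: -2*(10)^3 - 6*(10)^2 + 4*(10)^1 + 1 = (-2000) + (-600) + (40) + (1) = -2559; answer -2559
Part 3: R2 = -2559; r = -15; T(2) = -1*(46) + 3*(-15) = -91; iterating: T(2)=-91, T(3)=229, T(4)=-502, T(5)=1189, T(6)=-2695, T(7)=6262, T(8)=-14347, T(9)=33133, T(10)=-76174, T(11)=175573; answer 175573

175573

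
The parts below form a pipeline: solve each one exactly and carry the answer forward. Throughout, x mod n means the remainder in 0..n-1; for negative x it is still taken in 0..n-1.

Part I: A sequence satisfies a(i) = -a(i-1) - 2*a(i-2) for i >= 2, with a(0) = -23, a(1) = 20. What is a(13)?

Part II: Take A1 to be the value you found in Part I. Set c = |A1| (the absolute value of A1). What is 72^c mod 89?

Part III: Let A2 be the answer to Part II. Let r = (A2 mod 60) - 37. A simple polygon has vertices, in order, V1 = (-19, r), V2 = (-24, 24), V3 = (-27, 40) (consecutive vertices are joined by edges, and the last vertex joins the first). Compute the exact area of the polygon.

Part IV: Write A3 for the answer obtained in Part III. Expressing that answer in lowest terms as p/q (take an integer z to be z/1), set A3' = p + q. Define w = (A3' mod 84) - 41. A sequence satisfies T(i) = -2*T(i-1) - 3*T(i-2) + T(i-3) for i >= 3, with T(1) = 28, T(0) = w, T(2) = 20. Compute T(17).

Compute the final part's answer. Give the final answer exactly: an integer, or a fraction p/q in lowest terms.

-1287680

Part I: a(2) = -1*(20) - 2*(-23) = 26; iterating: a(2)=26, a(3)=-66, a(4)=14, a(5)=118, a(6)=-146, a(7)=-90, a(8)=382, a(9)=-202, a(10)=-562, a(11)=966, a(12)=158, a(13)=-2090; answer -2090
Part II: A1 = -2090; c = 2090; squarings mod 89: 72^1=72, 72^2=22, 72^4=39, 72^8=8, 72^16=64, 72^32=2, 72^64=4, 72^128=16, 72^256=78, 72^512=32, 72^1024=45, 72^2048=67; 72^2090 = 72^2 * 72^8 * 72^32 * 72^2048 = 88 (mod 89); answer 88
Part III: A2 = 88; r = -9; cross terms: (-19*24 - -24*-9)=-672, (-24*40 - -27*24)=-312, (-27*-9 - -19*40)=1003; twice the area = |19| = 19; area = 19/2; answer 19/2
Part IV: A3 = 19/2; threaded value p + q = 21; w = -20; T(3) = -2*(20) - 3*(28) + 1*(-20) = -144; iterating: T(3)=-144, T(4)=256, T(5)=-60, T(6)=-792, T(7)=2020, T(8)=-1724, T(9)=-3404, T(10)=14000, T(11)=-19512, T(12)=-6380, T(13)=85296, T(14)=-170964, T(15)=79660, T(16)=438868, T(17)=-1287680; answer -1287680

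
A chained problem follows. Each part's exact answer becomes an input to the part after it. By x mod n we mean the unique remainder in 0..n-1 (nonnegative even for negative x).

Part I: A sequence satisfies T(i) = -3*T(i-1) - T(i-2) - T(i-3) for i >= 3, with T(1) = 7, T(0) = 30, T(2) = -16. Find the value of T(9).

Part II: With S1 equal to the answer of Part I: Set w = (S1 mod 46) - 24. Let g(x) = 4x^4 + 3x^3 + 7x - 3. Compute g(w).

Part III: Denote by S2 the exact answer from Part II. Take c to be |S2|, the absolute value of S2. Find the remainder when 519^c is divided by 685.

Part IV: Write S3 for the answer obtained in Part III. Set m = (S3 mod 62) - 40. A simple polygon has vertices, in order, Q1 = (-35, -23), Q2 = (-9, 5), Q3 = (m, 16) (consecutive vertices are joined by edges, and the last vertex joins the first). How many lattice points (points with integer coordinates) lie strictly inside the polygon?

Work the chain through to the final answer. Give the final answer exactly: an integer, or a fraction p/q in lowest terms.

290

Part I: T(3) = -3*(-16) - 1*(7) - 1*(30) = 11; iterating: T(3)=11, T(4)=-24, T(5)=77, T(6)=-218, T(7)=601, T(8)=-1662, T(9)=4603; answer 4603
Part II: S1 = 4603; w = -21; 4*(-21)^4 + 3*(-21)^3 + 7*(-21)^1 - 3 = (777924) + (-27783) + (-147) + (-3) = 749991; answer 749991
Part III: S2 = 749991; c = 749991; squarings mod 685: 519^1=519, 519^2=156, 519^4=361, 519^8=171, 519^16=471, 519^32=586, 519^64=211, 519^128=681, 519^256=16, 519^512=256, 519^1024=461, 519^2048=171, 519^4096=471, 519^8192=586, 519^16384=211, 519^32768=681, 519^65536=16, 519^131072=256, 519^262144=461, 519^524288=171; 519^749991 = 519^1 * 519^2 * 519^4 * 519^32 * 519^128 * 519^256 * 519^4096 * 519^8192 * 519^16384 * 519^65536 * 519^131072 * 519^524288 = 454 (mod 685); answer 454
Part IV: S3 = 454; m = -20; cross terms: (-35*5 - -9*-23)=-382, (-9*16 - -20*5)=-44, (-20*-23 - -35*16)=1020; twice the area = |594| = 594; area = 297; boundary points = 2 + 11 + 3 = 16; strictly interior points = area - boundary/2 + 1 = 290; answer 290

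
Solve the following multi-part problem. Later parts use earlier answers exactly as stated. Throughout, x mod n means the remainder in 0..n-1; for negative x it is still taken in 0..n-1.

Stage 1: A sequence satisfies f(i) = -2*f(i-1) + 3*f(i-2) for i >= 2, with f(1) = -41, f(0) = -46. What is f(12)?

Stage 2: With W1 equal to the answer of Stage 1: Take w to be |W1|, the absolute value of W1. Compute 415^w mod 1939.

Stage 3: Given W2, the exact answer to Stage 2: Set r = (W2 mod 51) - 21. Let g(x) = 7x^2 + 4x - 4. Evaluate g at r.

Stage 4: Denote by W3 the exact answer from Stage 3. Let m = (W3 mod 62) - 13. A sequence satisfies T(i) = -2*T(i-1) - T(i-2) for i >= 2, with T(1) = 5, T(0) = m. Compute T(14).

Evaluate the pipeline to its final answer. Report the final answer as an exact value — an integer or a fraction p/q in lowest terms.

-187

Stage 1: f(2) = -2*(-41) + 3*(-46) = -56; iterating: f(2)=-56, f(3)=-11, f(4)=-146, f(5)=259, f(6)=-956, f(7)=2689, f(8)=-8246, f(9)=24559, f(10)=-73856, f(11)=221389, f(12)=-664346; answer -664346
Stage 2: W1 = -664346; w = 664346; squarings mod 1939: 415^1=415, 415^2=1593, 415^4=1437, 415^8=1873, 415^16=478, 415^32=1621, 415^64=296, 415^128=361, 415^256=408, 415^512=1649, 415^1024=723, 415^2048=1138, 415^4096=1731, 415^8192=606, 415^16384=765, 415^32768=1586, 415^65536=513, 415^131072=1404, 415^262144=1192, 415^524288=1516; 415^664346 = 415^2 * 415^8 * 415^16 * 415^256 * 415^512 * 415^8192 * 415^131072 * 415^524288 = 1635 (mod 1939); answer 1635
Stage 3: W2 = 1635; r = -18; 7*(-18)^2 + 4*(-18)^1 - 4 = (2268) + (-72) + (-4) = 2192; answer 2192
Stage 4: W3 = 2192; m = 9; T(2) = -2*(5) - 1*(9) = -19; iterating: T(2)=-19, T(3)=33, T(4)=-47, T(5)=61, T(6)=-75, T(7)=89, T(8)=-103, T(9)=117, T(10)=-131, T(11)=145, T(12)=-159, T(13)=173, T(14)=-187; answer -187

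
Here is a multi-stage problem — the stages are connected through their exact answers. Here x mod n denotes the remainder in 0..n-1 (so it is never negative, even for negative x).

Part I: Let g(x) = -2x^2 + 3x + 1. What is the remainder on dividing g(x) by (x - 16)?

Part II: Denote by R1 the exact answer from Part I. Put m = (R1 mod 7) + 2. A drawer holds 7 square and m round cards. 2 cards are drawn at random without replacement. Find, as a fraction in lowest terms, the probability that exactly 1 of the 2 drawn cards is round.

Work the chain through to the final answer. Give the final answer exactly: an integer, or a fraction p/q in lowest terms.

Part I: remainder = value at the root: -2*(16)^2 + 3*(16)^1 + 1 = (-512) + (48) + (1) = -463; answer -463
Part II: R1 = -463; m = 8; total draws C(15,2) = 105; favorable C(8,1)*C(7,1) = 56; P = 8/15; answer 8/15

8/15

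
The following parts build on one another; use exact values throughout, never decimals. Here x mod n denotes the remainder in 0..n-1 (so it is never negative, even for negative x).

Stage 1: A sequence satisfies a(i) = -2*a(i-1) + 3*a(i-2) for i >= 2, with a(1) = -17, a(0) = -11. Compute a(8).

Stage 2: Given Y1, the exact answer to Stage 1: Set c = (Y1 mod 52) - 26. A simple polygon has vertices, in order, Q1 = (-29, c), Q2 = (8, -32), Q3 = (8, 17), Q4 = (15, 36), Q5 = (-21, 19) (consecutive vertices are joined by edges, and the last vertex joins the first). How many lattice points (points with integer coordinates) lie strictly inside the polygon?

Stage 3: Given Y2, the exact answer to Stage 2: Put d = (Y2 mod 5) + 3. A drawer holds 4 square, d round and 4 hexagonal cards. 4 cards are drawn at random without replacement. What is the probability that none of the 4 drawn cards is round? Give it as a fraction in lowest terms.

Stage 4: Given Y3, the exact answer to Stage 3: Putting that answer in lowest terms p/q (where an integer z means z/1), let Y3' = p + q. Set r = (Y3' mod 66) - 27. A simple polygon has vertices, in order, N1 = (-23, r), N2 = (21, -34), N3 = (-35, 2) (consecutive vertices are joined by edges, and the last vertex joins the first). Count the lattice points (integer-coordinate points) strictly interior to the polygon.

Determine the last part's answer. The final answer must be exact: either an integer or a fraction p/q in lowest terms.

Stage 1: a(2) = -2*(-17) + 3*(-11) = 1; iterating: a(2)=1, a(3)=-53, a(4)=109, a(5)=-377, a(6)=1081, a(7)=-3293, a(8)=9829; answer 9829
Stage 2: Y1 = 9829; c = -25; cross terms: (-29*-32 - 8*-25)=1128, (8*17 - 8*-32)=392, (8*36 - 15*17)=33, (15*19 - -21*36)=1041, (-21*-25 - -29*19)=1076; twice the area = |3670| = 3670; area = 1835; boundary points = 1 + 49 + 1 + 1 + 4 = 56; strictly interior points = area - boundary/2 + 1 = 1808; answer 1808
Stage 3: Y2 = 1808; d = 6; total draws C(14,4) = 1001; favorable C(8,4) = 70; P = 10/143; answer 10/143
Stage 4: Y3 = 10/143; threaded value p + q = 153; r = -6; cross terms: (-23*-34 - 21*-6)=908, (21*2 - -35*-34)=-1148, (-35*-6 - -23*2)=256; twice the area = |16| = 16; area = 8; boundary points = 4 + 4 + 4 = 12; strictly interior points = area - boundary/2 + 1 = 3; answer 3

3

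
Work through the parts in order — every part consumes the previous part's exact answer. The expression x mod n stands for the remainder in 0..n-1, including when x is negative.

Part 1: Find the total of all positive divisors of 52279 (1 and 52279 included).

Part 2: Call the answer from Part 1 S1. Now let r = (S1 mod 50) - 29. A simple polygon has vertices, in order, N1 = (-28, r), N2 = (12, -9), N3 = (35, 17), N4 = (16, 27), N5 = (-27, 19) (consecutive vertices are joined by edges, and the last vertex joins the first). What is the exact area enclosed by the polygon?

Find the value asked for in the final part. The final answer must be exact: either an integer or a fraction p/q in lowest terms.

1563

Part 1: 52279 = 23 * 2273; sigma = (1 + 23) * (1 + 2273) = 24 * 2274 = 54576; answer 54576
Part 2: S1 = 54576; r = -3; cross terms: (-28*-9 - 12*-3)=288, (12*17 - 35*-9)=519, (35*27 - 16*17)=673, (16*19 - -27*27)=1033, (-27*-3 - -28*19)=613; twice the area = |3126| = 3126; area = 1563; answer 1563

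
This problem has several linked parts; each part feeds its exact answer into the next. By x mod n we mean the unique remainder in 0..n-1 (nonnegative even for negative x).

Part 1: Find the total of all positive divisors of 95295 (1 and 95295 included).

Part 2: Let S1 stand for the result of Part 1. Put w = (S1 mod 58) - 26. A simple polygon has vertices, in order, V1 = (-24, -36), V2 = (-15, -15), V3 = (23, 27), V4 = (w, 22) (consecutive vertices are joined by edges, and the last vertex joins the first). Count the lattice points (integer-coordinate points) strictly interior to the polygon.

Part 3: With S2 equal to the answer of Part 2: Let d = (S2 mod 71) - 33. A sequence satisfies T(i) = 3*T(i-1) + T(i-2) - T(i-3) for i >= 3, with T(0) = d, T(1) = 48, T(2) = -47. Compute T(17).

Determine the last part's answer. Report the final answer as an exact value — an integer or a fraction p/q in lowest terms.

-1758073768

Part 1: 95295 = 3 * 5 * 6353; sigma = (1 + 3) * (1 + 5) * (1 + 6353) = 4 * 6 * 6354 = 152496; answer 152496
Part 2: S1 = 152496; w = -12; cross terms: (-24*-15 - -15*-36)=-180, (-15*27 - 23*-15)=-60, (23*22 - -12*27)=830, (-12*-36 - -24*22)=960; twice the area = |1550| = 1550; area = 775; boundary points = 3 + 2 + 5 + 2 = 12; strictly interior points = area - boundary/2 + 1 = 770; answer 770
Part 3: S2 = 770; d = 27; T(3) = 3*(-47) + 1*(48) - 1*(27) = -120; iterating: T(3)=-120, T(4)=-455, T(5)=-1438, T(6)=-4649, T(7)=-14930, T(8)=-48001, T(9)=-154284, T(10)=-495923, T(11)=-1594052, T(12)=-5123795, T(13)=-16469514, T(14)=-52938285, T(15)=-170160574, T(16)=-546950493, T(17)=-1758073768; answer -1758073768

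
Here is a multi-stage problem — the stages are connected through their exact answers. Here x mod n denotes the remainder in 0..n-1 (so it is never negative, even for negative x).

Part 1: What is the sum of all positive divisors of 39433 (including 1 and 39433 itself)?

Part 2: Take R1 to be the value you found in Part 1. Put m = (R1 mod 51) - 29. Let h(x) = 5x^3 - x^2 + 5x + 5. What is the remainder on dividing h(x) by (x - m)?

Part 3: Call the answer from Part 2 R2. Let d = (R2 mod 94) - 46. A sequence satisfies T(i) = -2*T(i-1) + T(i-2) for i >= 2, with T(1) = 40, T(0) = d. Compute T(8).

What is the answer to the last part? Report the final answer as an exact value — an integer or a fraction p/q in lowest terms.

Part 1: 39433 = 47 * 839; sigma = (1 + 47) * (1 + 839) = 48 * 840 = 40320; answer 40320
Part 2: R1 = 40320; m = 1; remainder = value at the root: 5*(1)^3 - 1*(1)^2 + 5*(1)^1 + 5 = (5) + (-1) + (5) + (5) = 14; answer 14
Part 3: R2 = 14; d = -32; T(2) = -2*(40) + 1*(-32) = -112; iterating: T(2)=-112, T(3)=264, T(4)=-640, T(5)=1544, T(6)=-3728, T(7)=9000, T(8)=-21728; answer -21728

-21728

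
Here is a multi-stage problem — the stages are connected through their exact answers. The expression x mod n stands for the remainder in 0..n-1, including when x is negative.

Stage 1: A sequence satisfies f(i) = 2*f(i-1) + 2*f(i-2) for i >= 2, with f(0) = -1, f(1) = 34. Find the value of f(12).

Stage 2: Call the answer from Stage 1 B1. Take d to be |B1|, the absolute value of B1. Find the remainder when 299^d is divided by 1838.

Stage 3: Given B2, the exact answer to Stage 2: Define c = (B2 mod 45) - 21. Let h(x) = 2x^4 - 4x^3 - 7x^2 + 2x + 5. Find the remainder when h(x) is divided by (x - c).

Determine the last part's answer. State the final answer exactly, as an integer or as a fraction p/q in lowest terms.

Stage 1: f(2) = 2*(34) + 2*(-1) = 66; iterating: f(2)=66, f(3)=200, f(4)=532, f(5)=1464, f(6)=3992, f(7)=10912, f(8)=29808, f(9)=81440, f(10)=222496, f(11)=607872, f(12)=1660736; answer 1660736
Stage 2: B1 = 1660736; d = 1660736; squarings mod 1838: 299^1=299, 299^2=1177, 299^4=1315, 299^8=1505, 299^16=609, 299^32=1443, 299^64=1633, 299^128=1589, 299^256=1347, 299^512=303, 299^1024=1747, 299^2048=929, 299^4096=1019, 299^8192=1729, 299^16384=853, 299^32768=1599, 299^65536=143, 299^131072=231, 299^262144=59, 299^524288=1643, 299^1048576=1265; 299^1660736 = 299^64 * 299^256 * 299^512 * 299^1024 * 299^4096 * 299^16384 * 299^65536 * 299^524288 * 299^1048576 = 1573 (mod 1838); answer 1573
Stage 3: B2 = 1573; c = 22; remainder = value at the root: 2*(22)^4 - 4*(22)^3 - 7*(22)^2 + 2*(22)^1 + 5 = (468512) + (-42592) + (-3388) + (44) + (5) = 422581; answer 422581

422581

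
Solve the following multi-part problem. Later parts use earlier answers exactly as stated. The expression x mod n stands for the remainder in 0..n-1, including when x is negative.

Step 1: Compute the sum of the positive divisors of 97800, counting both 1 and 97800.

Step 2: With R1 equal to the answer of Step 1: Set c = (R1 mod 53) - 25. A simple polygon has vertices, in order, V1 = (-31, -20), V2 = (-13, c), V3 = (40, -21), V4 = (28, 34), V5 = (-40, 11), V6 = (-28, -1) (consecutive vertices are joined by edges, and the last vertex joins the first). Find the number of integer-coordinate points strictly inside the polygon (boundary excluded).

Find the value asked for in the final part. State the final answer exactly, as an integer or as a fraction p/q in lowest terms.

Step 1: 97800 = 2^3 * 3 * 5^2 * 163; sigma = (1 + 2 + 4 + 8) * (1 + 3) * (1 + 5 + 25) * (1 + 163) = 15 * 4 * 31 * 164 = 305040; answer 305040
Step 2: R1 = 305040; c = 0; cross terms: (-31*0 - -13*-20)=-260, (-13*-21 - 40*0)=273, (40*34 - 28*-21)=1948, (28*11 - -40*34)=1668, (-40*-1 - -28*11)=348, (-28*-20 - -31*-1)=529; twice the area = |4506| = 4506; area = 2253; boundary points = 2 + 1 + 1 + 1 + 12 + 1 = 18; strictly interior points = area - boundary/2 + 1 = 2245; answer 2245

2245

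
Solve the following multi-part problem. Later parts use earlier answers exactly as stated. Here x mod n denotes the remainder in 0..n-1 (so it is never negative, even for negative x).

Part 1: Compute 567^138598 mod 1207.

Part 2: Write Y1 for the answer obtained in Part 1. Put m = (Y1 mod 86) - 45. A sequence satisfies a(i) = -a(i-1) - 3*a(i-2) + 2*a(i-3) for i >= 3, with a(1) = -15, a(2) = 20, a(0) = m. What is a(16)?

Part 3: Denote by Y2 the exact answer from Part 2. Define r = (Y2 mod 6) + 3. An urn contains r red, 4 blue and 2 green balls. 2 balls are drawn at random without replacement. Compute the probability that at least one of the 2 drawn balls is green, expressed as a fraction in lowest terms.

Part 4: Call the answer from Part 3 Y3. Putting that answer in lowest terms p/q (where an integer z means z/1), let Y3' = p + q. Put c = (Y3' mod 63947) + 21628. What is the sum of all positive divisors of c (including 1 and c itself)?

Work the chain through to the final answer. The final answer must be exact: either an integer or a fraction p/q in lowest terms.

Part 1: squarings mod 1207: 567^1=567, 567^2=427, 567^4=72, 567^8=356, 567^16=1, 567^32=1, 567^64=1, 567^128=1, 567^256=1, 567^512=1, 567^1024=1, 567^2048=1, 567^4096=1, 567^8192=1, 567^16384=1, 567^32768=1, 567^65536=1, 567^131072=1; 567^138598 = 567^2 * 567^4 * 567^32 * 567^64 * 567^256 * 567^1024 * 567^2048 * 567^4096 * 567^131072 = 569 (mod 1207); answer 569
Part 2: Y1 = 569; m = 8; a(3) = -1*(20) - 3*(-15) + 2*(8) = 41; iterating: a(3)=41, a(4)=-131, a(5)=48, a(6)=427, a(7)=-833, a(8)=-352, a(9)=3705, a(10)=-4315, a(11)=-7504, a(12)=27859, a(13)=-13977, a(14)=-84608, a(15)=182257, a(16)=43613; answer 43613
Part 3: Y2 = 43613; r = 8; total draws C(14,2) = 91; complement C(12,2) = 66; favorable 91 - 66 = 25; P = 25/91; answer 25/91
Part 4: Y3 = 25/91; threaded value p + q = 116; c = 21744; 21744 = 2^4 * 3^2 * 151; sigma = (1 + 2 + 4 + 8 + 16) * (1 + 3 + 9) * (1 + 151) = 31 * 13 * 152 = 61256; answer 61256

61256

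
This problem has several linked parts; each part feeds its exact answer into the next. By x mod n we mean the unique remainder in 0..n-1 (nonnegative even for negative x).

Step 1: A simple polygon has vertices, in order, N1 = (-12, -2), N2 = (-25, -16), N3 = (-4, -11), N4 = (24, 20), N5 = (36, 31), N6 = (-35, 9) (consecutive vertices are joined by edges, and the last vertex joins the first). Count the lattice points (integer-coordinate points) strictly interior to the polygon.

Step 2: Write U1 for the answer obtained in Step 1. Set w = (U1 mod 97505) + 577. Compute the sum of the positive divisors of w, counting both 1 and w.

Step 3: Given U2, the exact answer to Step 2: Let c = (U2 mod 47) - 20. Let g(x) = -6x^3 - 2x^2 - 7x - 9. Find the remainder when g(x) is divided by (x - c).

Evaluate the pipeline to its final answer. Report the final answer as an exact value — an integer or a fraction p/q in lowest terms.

Step 1: cross terms: (-12*-16 - -25*-2)=142, (-25*-11 - -4*-16)=211, (-4*20 - 24*-11)=184, (24*31 - 36*20)=24, (36*9 - -35*31)=1409, (-35*-2 - -12*9)=178; twice the area = |2148| = 2148; area = 1074; boundary points = 1 + 1 + 1 + 1 + 1 + 1 = 6; strictly interior points = area - boundary/2 + 1 = 1072; answer 1072
Step 2: U1 = 1072; w = 1649; 1649 = 17 * 97; sigma = (1 + 17) * (1 + 97) = 18 * 98 = 1764; answer 1764
Step 3: U2 = 1764; c = 5; remainder = value at the root: -6*(5)^3 - 2*(5)^2 - 7*(5)^1 - 9 = (-750) + (-50) + (-35) + (-9) = -844; answer -844

-844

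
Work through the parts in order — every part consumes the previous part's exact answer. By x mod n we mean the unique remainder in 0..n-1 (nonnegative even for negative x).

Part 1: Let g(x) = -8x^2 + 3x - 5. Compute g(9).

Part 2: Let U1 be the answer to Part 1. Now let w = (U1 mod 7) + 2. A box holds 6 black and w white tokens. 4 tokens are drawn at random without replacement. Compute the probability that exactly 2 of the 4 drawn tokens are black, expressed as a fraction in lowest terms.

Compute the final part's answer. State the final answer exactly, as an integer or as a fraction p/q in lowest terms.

5/11

Part 1: -8*(9)^2 + 3*(9)^1 - 5 = (-648) + (27) + (-5) = -626; answer -626
Part 2: U1 = -626; w = 6; total draws C(12,4) = 495; favorable C(6,2)*C(6,2) = 225; P = 5/11; answer 5/11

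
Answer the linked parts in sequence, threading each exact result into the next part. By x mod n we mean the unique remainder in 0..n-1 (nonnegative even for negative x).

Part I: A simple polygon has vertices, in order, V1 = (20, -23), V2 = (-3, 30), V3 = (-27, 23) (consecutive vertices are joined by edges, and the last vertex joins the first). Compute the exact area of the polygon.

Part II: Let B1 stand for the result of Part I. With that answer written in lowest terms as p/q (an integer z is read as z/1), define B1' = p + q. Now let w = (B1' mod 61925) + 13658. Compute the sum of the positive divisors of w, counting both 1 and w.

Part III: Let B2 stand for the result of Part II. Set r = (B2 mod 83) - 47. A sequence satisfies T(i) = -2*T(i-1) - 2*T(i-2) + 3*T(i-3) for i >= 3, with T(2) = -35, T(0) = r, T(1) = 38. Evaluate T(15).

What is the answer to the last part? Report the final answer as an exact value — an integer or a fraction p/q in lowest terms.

-93003

Part I: cross terms: (20*30 - -3*-23)=531, (-3*23 - -27*30)=741, (-27*-23 - 20*23)=161; twice the area = |1433| = 1433; area = 1433/2; answer 1433/2
Part II: B1 = 1433/2; threaded value p + q = 1435; w = 15093; 15093 = 3^3 * 13 * 43; sigma = (1 + 3 + 9 + 27) * (1 + 13) * (1 + 43) = 40 * 14 * 44 = 24640; answer 24640
Part III: B2 = 24640; r = 25; T(3) = -2*(-35) - 2*(38) + 3*(25) = 69; iterating: T(3)=69, T(4)=46, T(5)=-335, T(6)=785, T(7)=-762, T(8)=-1051, T(9)=5981, T(10)=-12146, T(11)=9177, T(12)=23881, T(13)=-102554, T(14)=184877, T(15)=-93003; answer -93003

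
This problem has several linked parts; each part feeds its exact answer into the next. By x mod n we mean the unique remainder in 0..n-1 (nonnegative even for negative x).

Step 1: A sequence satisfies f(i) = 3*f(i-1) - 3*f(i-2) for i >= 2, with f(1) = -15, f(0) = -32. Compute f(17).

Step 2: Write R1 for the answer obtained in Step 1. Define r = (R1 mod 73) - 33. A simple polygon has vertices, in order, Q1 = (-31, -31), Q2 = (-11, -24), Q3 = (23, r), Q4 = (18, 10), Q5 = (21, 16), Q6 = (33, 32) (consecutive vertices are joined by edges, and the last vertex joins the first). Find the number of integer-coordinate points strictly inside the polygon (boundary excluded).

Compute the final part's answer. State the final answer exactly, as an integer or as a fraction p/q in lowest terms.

Step 1: f(2) = 3*(-15) - 3*(-32) = 51; iterating: f(2)=51, f(3)=198, f(4)=441, f(5)=729, f(6)=864, f(7)=405, f(8)=-1377, f(9)=-5346, f(10)=-11907, f(11)=-19683, f(12)=-23328, f(13)=-10935, f(14)=37179, f(15)=144342, f(16)=321489, f(17)=531441; answer 531441
Step 2: R1 = 531441; r = -32; cross terms: (-31*-24 - -11*-31)=403, (-11*-32 - 23*-24)=904, (23*10 - 18*-32)=806, (18*16 - 21*10)=78, (21*32 - 33*16)=144, (33*-31 - -31*32)=-31; twice the area = |2304| = 2304; area = 1152; boundary points = 1 + 2 + 1 + 3 + 4 + 1 = 12; strictly interior points = area - boundary/2 + 1 = 1147; answer 1147

1147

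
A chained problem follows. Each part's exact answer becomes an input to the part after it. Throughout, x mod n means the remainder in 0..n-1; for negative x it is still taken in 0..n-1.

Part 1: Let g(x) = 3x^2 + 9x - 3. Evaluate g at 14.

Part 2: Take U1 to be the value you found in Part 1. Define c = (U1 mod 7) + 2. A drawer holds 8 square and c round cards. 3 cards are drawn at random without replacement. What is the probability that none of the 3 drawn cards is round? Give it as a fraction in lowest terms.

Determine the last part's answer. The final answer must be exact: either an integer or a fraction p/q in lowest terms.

2/13

Part 1: 3*(14)^2 + 9*(14)^1 - 3 = (588) + (126) + (-3) = 711; answer 711
Part 2: U1 = 711; c = 6; total draws C(14,3) = 364; favorable C(8,3) = 56; P = 2/13; answer 2/13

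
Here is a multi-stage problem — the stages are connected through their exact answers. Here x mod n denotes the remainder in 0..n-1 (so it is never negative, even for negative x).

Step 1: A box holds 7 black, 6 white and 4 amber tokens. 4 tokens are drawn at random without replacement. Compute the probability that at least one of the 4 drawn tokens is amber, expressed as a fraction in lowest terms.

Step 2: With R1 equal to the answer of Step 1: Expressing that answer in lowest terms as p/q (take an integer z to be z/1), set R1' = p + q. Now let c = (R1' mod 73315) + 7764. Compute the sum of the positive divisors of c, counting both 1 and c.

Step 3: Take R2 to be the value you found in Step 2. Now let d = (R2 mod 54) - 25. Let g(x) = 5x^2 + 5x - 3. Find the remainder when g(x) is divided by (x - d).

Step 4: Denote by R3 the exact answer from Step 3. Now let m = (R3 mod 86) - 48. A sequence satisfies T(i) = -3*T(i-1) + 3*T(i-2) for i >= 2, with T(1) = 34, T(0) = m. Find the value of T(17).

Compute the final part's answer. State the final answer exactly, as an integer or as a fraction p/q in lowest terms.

30976836399

Step 1: total draws C(17,4) = 2380; complement C(13,4) = 715; favorable 2380 - 715 = 1665; P = 333/476; answer 333/476
Step 2: R1 = 333/476; threaded value p + q = 809; c = 8573; 8573 is prime, so its only divisors are 1 and 8573; sigma = 1 + 8573 = 8574; answer 8574
Step 3: R2 = 8574; d = 17; remainder = value at the root: 5*(17)^2 + 5*(17)^1 - 3 = (1445) + (85) + (-3) = 1527; answer 1527
Step 4: R3 = 1527; m = 17; T(2) = -3*(34) + 3*(17) = -51; iterating: T(2)=-51, T(3)=255, T(4)=-918, T(5)=3519, T(6)=-13311, T(7)=50490, T(8)=-191403, T(9)=725679, T(10)=-2751246, T(11)=10430775, T(12)=-39546063, T(13)=149930514, T(14)=-568429731, T(15)=2155080735, T(16)=-8170531398, T(17)=30976836399; answer 30976836399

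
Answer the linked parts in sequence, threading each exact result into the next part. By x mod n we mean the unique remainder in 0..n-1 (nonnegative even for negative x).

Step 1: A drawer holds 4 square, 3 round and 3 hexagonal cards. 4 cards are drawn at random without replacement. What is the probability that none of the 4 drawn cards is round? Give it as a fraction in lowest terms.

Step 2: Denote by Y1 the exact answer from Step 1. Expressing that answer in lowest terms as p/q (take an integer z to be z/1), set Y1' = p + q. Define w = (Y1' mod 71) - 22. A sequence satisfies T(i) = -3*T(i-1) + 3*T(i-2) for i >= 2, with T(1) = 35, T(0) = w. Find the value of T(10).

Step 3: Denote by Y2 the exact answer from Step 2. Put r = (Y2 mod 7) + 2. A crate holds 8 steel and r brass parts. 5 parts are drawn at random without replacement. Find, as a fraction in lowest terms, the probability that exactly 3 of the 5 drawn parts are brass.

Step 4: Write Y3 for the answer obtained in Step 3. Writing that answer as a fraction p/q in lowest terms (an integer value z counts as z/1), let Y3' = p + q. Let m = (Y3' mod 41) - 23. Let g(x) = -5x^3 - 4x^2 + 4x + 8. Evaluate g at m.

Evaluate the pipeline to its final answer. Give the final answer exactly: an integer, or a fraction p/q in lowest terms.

Step 1: total draws C(10,4) = 210; favorable C(7,4) = 35; P = 1/6; answer 1/6
Step 2: Y1 = 1/6; threaded value p + q = 7; w = -15; T(2) = -3*(35) + 3*(-15) = -150; iterating: T(2)=-150, T(3)=555, T(4)=-2115, T(5)=8010, T(6)=-30375, T(7)=115155, T(8)=-436590, T(9)=1655235, T(10)=-6275475; answer -6275475
Step 3: Y2 = -6275475; r = 6; total draws C(14,5) = 2002; favorable C(6,3)*C(8,2) = 560; P = 40/143; answer 40/143
Step 4: Y3 = 40/143; threaded value p + q = 183; m = -4; -5*(-4)^3 - 4*(-4)^2 + 4*(-4)^1 + 8 = (320) + (-64) + (-16) + (8) = 248; answer 248

248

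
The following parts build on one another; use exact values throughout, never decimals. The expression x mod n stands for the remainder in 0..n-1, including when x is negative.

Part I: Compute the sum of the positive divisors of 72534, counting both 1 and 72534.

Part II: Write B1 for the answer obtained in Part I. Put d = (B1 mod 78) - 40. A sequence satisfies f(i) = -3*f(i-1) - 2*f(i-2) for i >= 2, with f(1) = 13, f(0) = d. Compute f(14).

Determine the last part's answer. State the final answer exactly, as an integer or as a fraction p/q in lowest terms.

-245743

Part I: 72534 = 2 * 3 * 7 * 11 * 157; sigma = (1 + 2) * (1 + 3) * (1 + 7) * (1 + 11) * (1 + 157) = 3 * 4 * 8 * 12 * 158 = 182016; answer 182016
Part II: B1 = 182016; d = 2; f(2) = -3*(13) - 2*(2) = -43; iterating: f(2)=-43, f(3)=103, f(4)=-223, f(5)=463, f(6)=-943, f(7)=1903, f(8)=-3823, f(9)=7663, f(10)=-15343, f(11)=30703, f(12)=-61423, f(13)=122863, f(14)=-245743; answer -245743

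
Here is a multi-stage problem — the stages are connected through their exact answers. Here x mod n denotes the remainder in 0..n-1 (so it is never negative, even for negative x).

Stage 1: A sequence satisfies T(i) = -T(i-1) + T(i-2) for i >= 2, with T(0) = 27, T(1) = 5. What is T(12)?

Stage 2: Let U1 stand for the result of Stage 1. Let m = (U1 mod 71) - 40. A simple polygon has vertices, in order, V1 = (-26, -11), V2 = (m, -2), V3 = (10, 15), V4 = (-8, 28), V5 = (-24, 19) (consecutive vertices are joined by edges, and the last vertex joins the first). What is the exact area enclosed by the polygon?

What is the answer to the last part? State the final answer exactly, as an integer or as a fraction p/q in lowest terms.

Stage 1: T(2) = -1*(5) + 1*(27) = 22; iterating: T(2)=22, T(3)=-17, T(4)=39, T(5)=-56, T(6)=95, T(7)=-151, T(8)=246, T(9)=-397, T(10)=643, T(11)=-1040, T(12)=1683; answer 1683
Stage 2: U1 = 1683; m = 10; cross terms: (-26*-2 - 10*-11)=162, (10*15 - 10*-2)=170, (10*28 - -8*15)=400, (-8*19 - -24*28)=520, (-24*-11 - -26*19)=758; twice the area = |2010| = 2010; area = 1005; answer 1005

1005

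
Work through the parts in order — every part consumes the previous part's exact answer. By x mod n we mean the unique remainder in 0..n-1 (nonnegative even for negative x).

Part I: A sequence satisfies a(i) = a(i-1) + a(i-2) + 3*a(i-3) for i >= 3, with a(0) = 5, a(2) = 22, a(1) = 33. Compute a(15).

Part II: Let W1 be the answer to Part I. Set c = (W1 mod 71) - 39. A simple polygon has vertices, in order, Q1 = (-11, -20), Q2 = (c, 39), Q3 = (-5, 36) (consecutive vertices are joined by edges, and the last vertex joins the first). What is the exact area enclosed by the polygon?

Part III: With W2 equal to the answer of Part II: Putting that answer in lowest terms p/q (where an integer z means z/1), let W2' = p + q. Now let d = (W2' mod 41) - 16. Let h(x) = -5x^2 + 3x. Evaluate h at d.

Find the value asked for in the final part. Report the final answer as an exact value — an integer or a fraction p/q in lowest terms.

Part I: a(3) = 1*(22) + 1*(33) + 3*(5) = 70; iterating: a(3)=70, a(4)=191, a(5)=327, a(6)=728, a(7)=1628, a(8)=3337, a(9)=7149, a(10)=15370, a(11)=32530, a(12)=69347, a(13)=147987, a(14)=314924, a(15)=670952; answer 670952
Part II: W1 = 670952; c = -37; cross terms: (-11*39 - -37*-20)=-1169, (-37*36 - -5*39)=-1137, (-5*-20 - -11*36)=496; twice the area = |-1810| = 1810; area = 905; answer 905
Part III: W2 = 905; threaded value p + q = 906; d = -12; -5*(-12)^2 + 3*(-12)^1 = (-720) + (-36) = -756; answer -756

-756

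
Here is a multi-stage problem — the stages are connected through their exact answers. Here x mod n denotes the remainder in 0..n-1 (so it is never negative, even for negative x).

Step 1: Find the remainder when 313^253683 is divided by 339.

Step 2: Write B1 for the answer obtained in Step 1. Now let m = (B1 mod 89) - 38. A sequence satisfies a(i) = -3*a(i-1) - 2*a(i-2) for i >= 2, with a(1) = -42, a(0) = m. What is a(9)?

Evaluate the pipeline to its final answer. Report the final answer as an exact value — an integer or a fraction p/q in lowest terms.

Step 1: squarings mod 339: 313^1=313, 313^2=337, 313^4=4, 313^8=16, 313^16=256, 313^32=109, 313^64=16, 313^128=256, 313^256=109, 313^512=16, 313^1024=256, 313^2048=109, 313^4096=16, 313^8192=256, 313^16384=109, 313^32768=16, 313^65536=256, 313^131072=109; 313^253683 = 313^1 * 313^2 * 313^16 * 313^32 * 313^64 * 313^128 * 313^512 * 313^1024 * 313^2048 * 313^4096 * 313^16384 * 313^32768 * 313^65536 * 313^131072 = 52 (mod 339); answer 52
Step 2: B1 = 52; m = 14; a(2) = -3*(-42) - 2*(14) = 98; iterating: a(2)=98, a(3)=-210, a(4)=434, a(5)=-882, a(6)=1778, a(7)=-3570, a(8)=7154, a(9)=-14322; answer -14322

-14322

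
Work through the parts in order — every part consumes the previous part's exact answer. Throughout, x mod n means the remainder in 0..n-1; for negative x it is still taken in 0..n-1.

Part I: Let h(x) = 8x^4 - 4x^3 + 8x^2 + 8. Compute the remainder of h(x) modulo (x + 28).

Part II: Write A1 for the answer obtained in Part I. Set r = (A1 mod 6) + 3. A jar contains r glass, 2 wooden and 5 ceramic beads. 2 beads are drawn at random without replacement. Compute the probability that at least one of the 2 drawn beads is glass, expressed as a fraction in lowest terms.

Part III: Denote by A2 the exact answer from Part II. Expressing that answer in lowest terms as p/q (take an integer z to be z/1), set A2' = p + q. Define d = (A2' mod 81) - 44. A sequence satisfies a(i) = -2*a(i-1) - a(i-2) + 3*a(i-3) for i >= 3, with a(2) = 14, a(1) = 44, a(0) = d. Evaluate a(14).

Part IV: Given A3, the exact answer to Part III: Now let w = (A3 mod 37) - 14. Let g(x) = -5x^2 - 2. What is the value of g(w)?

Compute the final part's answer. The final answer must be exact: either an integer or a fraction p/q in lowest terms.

Part I: remainder = value at the root: 8*(-28)^4 - 4*(-28)^3 + 8*(-28)^2 + 8 = (4917248) + (87808) + (6272) + (8) = 5011336; answer 5011336
Part II: A1 = 5011336; r = 7; total draws C(14,2) = 91; complement C(7,2) = 21; favorable 91 - 21 = 70; P = 10/13; answer 10/13
Part III: A2 = 10/13; threaded value p + q = 23; d = -21; a(3) = -2*(14) - 1*(44) + 3*(-21) = -135; iterating: a(3)=-135, a(4)=388, a(5)=-599, a(6)=405, a(7)=953, a(8)=-4108, a(9)=8478, a(10)=-9989, a(11)=-824, a(12)=37071, a(13)=-103285, a(14)=167027; answer 167027
Part IV: A3 = 167027; w = -5; -5*(-5)^2 - 2 = (-125) + (-2) = -127; answer -127

-127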